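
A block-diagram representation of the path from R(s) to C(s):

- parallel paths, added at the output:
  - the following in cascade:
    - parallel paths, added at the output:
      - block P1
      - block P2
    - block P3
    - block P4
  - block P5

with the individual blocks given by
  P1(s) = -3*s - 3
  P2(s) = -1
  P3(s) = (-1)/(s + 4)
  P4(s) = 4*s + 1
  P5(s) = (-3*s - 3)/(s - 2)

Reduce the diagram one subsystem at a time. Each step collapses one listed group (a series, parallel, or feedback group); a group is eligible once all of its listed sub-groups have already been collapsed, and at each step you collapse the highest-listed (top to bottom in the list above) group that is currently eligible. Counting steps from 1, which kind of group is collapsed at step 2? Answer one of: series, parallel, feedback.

Step 1: reduce the parallel group P1, P2
Step 2: combine (P1+P2), P3, P4 in series
Step 3: parallel reduction of ((P1+P2)*P3*P4), P5
Step 2: series.

Answer: series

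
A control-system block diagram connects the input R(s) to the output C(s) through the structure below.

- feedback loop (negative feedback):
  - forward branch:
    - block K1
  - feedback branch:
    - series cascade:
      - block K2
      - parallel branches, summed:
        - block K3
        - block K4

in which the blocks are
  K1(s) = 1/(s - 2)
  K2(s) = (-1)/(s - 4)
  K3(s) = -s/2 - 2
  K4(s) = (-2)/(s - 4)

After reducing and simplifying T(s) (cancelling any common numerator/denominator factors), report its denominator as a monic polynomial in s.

Reducing step by step:

Step 1: reduce the parallel group K3, K4 = (12 - s^2)/(2*s - 8)
Step 2: reduce the series chain K2, (K3+K4) = (s^2 - 12)/(2*s^2 - 16*s + 32)
Step 3: collapse the loop (K1 forward, (K2*(K3+K4)) return) = (2*s^2 - 16*s + 32)/(2*s^3 - 19*s^2 + 64*s - 76)
No further cancellation is possible in the step-3 result, so that is T(s). Its denominator becomes monic after dividing by the leading coefficient 2.

Answer: s^3 - 19*s^2/2 + 32*s - 38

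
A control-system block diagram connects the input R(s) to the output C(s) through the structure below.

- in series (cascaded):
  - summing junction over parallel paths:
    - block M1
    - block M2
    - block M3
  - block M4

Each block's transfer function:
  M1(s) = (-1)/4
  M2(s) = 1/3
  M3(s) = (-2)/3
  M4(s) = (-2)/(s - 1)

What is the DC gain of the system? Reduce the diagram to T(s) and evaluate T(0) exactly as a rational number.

Step 1. parallel reduction of M1, M2, M3 = (-7)/12
Step 2. series reduction of (M1+M2+M3), M4 = 7/(6*s - 6)
DC gain: substitute s = 0 into T(s) from step 2: T(0) = 7/(-6) = -7/6.

Final answer: -7/6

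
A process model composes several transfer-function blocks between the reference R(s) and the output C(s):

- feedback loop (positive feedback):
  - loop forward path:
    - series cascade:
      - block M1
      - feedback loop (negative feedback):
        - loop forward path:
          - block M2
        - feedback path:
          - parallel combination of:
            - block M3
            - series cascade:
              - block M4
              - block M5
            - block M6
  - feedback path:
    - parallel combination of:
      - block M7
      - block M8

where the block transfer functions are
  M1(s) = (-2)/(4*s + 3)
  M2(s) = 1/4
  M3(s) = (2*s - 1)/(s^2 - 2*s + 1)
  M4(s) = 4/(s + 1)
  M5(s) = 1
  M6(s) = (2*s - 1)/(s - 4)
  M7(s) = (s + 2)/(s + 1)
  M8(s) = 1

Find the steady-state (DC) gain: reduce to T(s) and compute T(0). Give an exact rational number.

Step 1: multiply M4, M5 (series) -> 4/(s + 1)
Step 2: parallel reduction of M3, (M4*M5), M6 -> (2*s^4 + 3*s^3 - 32*s^2 + 34*s - 13)/(s^4 - 5*s^3 + 3*s^2 + 5*s - 4)
Step 3: collapse the loop (M2 forward, (M3+(M4*M5)+M6) return) -> (s^4 - 5*s^3 + 3*s^2 + 5*s - 4)/(6*s^4 - 17*s^3 - 20*s^2 + 54*s - 29)
Step 4: combine M1, [M2/(1+M2*(M3+(M4*M5)+M6))] in series -> (-2*s^4 + 10*s^3 - 6*s^2 - 10*s + 8)/(24*s^5 - 50*s^4 - 131*s^3 + 156*s^2 + 46*s - 87)
Step 5: add M7, M8 (parallel) -> (2*s + 3)/(s + 1)
Step 6: collapse the loop ((M1*[M2/(1+M2*(M3+(M4*M5)+M6))]) forward, (M7+M8) return) -> (-2*s^4 + 10*s^3 - 6*s^2 - 10*s + 8)/(24*s^5 - 46*s^4 - 149*s^3 + 156*s^2 + 84*s - 111)
The step-6 result is T(s). Setting s = 0: T(0) = 8/(-111) = -8/111.

Hence the answer: -8/111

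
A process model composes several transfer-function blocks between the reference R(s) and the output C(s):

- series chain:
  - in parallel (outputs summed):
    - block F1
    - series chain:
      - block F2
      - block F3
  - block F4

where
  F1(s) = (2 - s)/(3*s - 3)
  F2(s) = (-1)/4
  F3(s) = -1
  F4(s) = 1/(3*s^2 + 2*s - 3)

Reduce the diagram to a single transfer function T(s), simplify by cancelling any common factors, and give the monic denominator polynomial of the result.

1. multiply F2, F3 (series): 1/4
2. parallel reduction of F1, (F2*F3): (5 - s)/(12*s - 12)
3. combine (F1+(F2*F3)), F4 in series: (5 - s)/(36*s^3 - 12*s^2 - 60*s + 36)
T(s) is the step-3 result (common factors already cancelled). Leading coefficient of the denominator: 36. Divide through by 36 for the monic polynomial.

Final answer: s^3 - s^2/3 - 5*s/3 + 1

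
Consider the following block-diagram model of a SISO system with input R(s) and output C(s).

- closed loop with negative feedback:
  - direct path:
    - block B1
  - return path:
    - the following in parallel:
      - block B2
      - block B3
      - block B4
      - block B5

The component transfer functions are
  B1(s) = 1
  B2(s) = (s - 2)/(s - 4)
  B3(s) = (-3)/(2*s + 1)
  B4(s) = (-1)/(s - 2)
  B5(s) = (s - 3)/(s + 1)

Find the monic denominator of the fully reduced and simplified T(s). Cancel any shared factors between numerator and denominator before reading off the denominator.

The answer is s^4 - 6*s^3 + 59*s^2/6 + 3*s/2 - 16/3.

Reasoning:
Step 1 - reduce the parallel group B2, B3, B4, B5 = (4*s^4 - 27*s^3 + 60*s^2 - 9*s - 40)/(2*s^4 - 9*s^3 - s^2 + 18*s + 8)
Step 2 - reduce the feedback loop with forward B1 and return (B2+B3+B4+B5) = (2*s^4 - 9*s^3 - s^2 + 18*s + 8)/(6*s^4 - 36*s^3 + 59*s^2 + 9*s - 32)
The result of step 2 is T(s) in lowest terms. Its denominator has leading coefficient 6; dividing the denominator through by 6 makes it monic.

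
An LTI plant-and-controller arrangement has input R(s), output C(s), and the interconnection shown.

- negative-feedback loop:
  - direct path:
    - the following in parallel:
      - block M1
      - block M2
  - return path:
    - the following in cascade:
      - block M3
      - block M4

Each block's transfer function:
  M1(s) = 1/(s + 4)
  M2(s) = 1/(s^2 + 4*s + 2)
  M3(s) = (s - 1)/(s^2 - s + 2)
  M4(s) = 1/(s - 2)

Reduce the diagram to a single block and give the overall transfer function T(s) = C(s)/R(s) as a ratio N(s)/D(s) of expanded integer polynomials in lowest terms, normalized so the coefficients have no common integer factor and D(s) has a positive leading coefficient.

Step 1: sum the parallel branches M1, M2 gives (s^2 + 5*s + 6)/(s^3 + 8*s^2 + 18*s + 8)
Step 2: cascade M3, M4 gives (s - 1)/(s^3 - 3*s^2 + 4*s - 4)
Step 3: close the feedback loop around (M1+M2), (M3*M4): this yields T(s), and no further normalization is needed

Therefore the answer is (s^5 + 2*s^4 - 5*s^3 - 2*s^2 + 4*s - 24)/(s^6 + 5*s^5 - 2*s^4 - 17*s^3 + 20*s^2 - 39*s - 38).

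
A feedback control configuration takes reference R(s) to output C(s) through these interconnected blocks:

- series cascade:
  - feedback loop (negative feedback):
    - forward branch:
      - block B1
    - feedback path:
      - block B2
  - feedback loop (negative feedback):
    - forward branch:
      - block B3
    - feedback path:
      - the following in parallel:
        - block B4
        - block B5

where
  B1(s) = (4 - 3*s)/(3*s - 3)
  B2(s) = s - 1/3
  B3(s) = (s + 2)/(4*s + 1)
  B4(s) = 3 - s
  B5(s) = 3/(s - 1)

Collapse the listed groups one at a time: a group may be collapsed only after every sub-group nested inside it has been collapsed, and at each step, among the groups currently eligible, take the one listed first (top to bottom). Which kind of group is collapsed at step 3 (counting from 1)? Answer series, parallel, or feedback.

The answer is feedback.

Reasoning:
(1) collapse the loop (B1 forward, B2 return)
(2) combine B4, B5 in parallel
(3) close the feedback loop around B3, (B4+B5)
(4) series reduction of [B1/(1+B1*B2)], [B3/(1+B3*(B4+B5))]
So the answer for step 3 is feedback.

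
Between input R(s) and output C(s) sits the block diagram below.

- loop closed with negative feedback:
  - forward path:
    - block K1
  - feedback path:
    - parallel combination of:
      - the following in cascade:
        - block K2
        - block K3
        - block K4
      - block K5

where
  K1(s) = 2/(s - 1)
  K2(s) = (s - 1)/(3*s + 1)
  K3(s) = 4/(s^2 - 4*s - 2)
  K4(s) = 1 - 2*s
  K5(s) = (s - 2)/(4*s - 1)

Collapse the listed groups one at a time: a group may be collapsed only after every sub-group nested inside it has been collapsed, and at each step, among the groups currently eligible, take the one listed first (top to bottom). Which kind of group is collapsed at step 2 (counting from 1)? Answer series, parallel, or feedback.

The answer is parallel.

Reasoning:
1. reduce the series chain K2, K3, K4
2. reduce the parallel group (K2*K3*K4), K5
3. reduce the feedback loop with forward K1 and return ((K2*K3*K4)+K5)
Step 2 collapses a parallel group.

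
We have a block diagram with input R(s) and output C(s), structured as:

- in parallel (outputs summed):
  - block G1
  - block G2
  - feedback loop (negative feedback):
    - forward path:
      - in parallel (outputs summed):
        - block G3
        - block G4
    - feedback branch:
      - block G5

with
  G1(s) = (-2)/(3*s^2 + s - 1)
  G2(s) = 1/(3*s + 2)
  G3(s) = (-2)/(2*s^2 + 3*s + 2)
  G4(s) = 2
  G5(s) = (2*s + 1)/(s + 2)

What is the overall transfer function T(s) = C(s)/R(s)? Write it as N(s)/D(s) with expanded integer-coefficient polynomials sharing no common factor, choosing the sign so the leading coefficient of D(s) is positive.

Reducing step by step:

[1] add G3, G4 (parallel) gives (4*s^2 + 6*s + 2)/(2*s^2 + 3*s + 2)
[2] feedback reduction of (G3+G4), G5 gives (4*s^3 + 14*s^2 + 14*s + 4)/(10*s^3 + 23*s^2 + 18*s + 6)
[3] reduce the parallel group G1, G2, [(G3+G4)/(1+(G3+G4)*G5)]; the result is T(s) itself (integer coefficients, no common factor, positive leading denominator coefficient)

Answer: (36*s^6 + 192*s^5 + 267*s^4 + 29*s^3 - 193*s^2 - 152*s - 38)/(90*s^6 + 297*s^5 + 359*s^4 + 173*s^3 - 10*s^2 - 42*s - 12)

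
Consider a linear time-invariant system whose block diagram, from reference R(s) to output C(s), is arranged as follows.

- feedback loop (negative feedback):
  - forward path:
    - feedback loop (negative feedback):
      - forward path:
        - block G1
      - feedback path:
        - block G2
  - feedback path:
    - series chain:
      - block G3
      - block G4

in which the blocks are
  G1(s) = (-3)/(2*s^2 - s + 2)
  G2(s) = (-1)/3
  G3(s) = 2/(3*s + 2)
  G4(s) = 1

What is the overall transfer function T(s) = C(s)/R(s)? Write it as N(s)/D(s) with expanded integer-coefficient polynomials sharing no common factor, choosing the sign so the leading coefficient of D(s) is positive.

1. reduce the feedback loop with forward G1 and return G2, giving (-3)/(2*s^2 - s + 3)
2. cascade G3, G4, giving 2/(3*s + 2)
3. reduce the feedback loop with forward [G1/(1+G1*G2)] and return (G3*G4); the result is T(s) itself (integer coefficients, no common factor, positive leading denominator coefficient)

Hence the answer: (-9*s - 6)/(6*s^3 + s^2 + 7*s)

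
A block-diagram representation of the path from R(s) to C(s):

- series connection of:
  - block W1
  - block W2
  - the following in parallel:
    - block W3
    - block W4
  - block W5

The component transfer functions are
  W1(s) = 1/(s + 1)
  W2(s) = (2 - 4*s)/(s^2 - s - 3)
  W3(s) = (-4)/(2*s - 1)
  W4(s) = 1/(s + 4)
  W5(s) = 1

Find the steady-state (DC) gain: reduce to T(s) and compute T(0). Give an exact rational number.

[1] sum the parallel branches W3, W4; result (-2*s - 17)/(2*s^2 + 7*s - 4)
[2] series reduction of W1, W2, (W3+W4), W5; result (4*s + 34)/(s^4 + 4*s^3 - 4*s^2 - 19*s - 12)
The step-2 result is T(s). Setting s = 0: T(0) = 34/(-12) = -17/6.

Therefore the answer is -17/6.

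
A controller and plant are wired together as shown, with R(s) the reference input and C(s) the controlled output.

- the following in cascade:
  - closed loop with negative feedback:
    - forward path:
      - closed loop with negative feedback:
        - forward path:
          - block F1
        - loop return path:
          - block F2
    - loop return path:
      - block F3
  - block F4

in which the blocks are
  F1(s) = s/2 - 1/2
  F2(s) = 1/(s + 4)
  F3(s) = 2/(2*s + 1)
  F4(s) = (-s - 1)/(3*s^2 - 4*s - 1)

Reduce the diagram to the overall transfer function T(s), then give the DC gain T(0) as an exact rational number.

Step 1: apply the feedback formula to F1, F2 -> (s^2 + 3*s - 4)/(3*s + 7)
Step 2: feedback reduction of [F1/(1+F1*F2)], F3 -> (2*s^3 + 7*s^2 - 5*s - 4)/(8*s^2 + 23*s - 1)
Step 3: combine [[F1/(1+F1*F2)]/(1+[F1/(1+F1*F2)]*F3)], F4 in series -> (-2*s^4 - 9*s^3 - 2*s^2 + 9*s + 4)/(24*s^4 + 37*s^3 - 103*s^2 - 19*s + 1)
Step 3 gives the overall T(s). Then T(0) = 4/1 = 4.

Answer: 4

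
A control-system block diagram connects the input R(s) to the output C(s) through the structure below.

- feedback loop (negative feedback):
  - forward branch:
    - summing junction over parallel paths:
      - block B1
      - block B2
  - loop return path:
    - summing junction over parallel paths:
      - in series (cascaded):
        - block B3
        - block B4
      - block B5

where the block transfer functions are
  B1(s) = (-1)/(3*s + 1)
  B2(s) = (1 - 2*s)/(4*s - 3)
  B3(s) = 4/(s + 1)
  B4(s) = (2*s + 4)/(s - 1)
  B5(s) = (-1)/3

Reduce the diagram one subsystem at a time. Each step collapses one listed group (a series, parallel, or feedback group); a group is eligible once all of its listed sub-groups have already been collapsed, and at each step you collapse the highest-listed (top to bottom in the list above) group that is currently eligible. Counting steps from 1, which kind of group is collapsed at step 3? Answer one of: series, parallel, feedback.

Answer: parallel

Working:
Step 1. add B1, B2 (parallel)
Step 2. cascade B3, B4
Step 3. parallel reduction of (B3*B4), B5
Step 4. collapse the loop ((B1+B2) forward, ((B3*B4)+B5) return)
At step 3 the group reduced is parallel.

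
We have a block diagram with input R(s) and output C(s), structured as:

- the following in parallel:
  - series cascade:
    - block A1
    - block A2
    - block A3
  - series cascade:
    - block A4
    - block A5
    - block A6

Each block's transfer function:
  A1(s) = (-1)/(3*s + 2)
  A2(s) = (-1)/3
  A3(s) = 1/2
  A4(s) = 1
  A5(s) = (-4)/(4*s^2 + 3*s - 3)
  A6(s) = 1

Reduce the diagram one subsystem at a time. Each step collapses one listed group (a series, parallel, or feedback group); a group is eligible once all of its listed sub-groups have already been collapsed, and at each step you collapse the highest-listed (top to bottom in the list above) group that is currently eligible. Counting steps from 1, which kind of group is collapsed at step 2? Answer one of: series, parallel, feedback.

[1] series reduction of A1, A2, A3
[2] series reduction of A4, A5, A6
[3] parallel reduction of (A1*A2*A3), (A4*A5*A6)
The group at step 2 is a series group.

Hence the answer: series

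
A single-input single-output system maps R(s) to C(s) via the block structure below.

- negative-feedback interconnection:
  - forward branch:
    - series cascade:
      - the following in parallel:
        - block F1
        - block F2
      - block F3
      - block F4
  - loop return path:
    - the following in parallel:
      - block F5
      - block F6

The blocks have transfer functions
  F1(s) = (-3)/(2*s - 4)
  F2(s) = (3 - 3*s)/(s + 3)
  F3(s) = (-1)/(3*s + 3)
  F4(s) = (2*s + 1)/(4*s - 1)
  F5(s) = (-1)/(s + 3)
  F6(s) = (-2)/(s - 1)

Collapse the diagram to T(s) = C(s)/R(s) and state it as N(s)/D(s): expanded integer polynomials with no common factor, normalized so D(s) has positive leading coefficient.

Step 1. reduce the parallel group F1, F2: (-6*s^2 + 15*s - 21)/(2*s^2 + 2*s - 12)
Step 2. reduce the series chain (F1+F2), F3, F4: (4*s^3 - 8*s^2 + 9*s + 7)/(8*s^4 + 14*s^3 - 44*s^2 - 38*s + 12)
Step 3. parallel reduction of F5, F6: (-3*s - 5)/(s^2 + 2*s - 3)
Step 4. close the feedback loop around ((F1+F2)*F3*F4), (F5+F6); the result is T(s) itself (integer coefficients, no common factor, positive leading denominator coefficient)

Hence the answer: (4*s^5 - 19*s^3 + 49*s^2 - 13*s - 21)/(8*s^6 + 30*s^5 - 52*s^4 - 164*s^3 + 81*s^2 + 72*s - 71)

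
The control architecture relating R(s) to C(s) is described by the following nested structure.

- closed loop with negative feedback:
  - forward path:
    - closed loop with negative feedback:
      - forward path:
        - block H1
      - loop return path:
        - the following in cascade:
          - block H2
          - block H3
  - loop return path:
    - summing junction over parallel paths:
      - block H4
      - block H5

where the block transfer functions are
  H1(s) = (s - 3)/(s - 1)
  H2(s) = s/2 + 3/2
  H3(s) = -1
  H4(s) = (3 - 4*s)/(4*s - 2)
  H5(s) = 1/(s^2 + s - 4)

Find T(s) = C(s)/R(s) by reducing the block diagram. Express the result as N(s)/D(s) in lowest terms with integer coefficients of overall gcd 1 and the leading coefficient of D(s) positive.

Step 1. combine H2, H3 in series: -s/2 - 3/2
Step 2. apply the feedback formula to H1, (H2*H3): (6 - 2*s)/(s^2 - 2*s - 7)
Step 3. combine H4, H5 in parallel: (-4*s^3 - s^2 + 23*s - 14)/(4*s^3 + 2*s^2 - 18*s + 8)
Step 4. reduce the feedback loop with forward [H1/(1+H1*(H2*H3))] and return (H4+H5); the result is T(s) itself (integer coefficients, no common factor, positive leading denominator coefficient)

Therefore the answer is (-4*s^4 + 10*s^3 + 24*s^2 - 62*s + 24)/(2*s^5 + s^4 - 36*s^3 - 11*s^2 + 138*s - 70).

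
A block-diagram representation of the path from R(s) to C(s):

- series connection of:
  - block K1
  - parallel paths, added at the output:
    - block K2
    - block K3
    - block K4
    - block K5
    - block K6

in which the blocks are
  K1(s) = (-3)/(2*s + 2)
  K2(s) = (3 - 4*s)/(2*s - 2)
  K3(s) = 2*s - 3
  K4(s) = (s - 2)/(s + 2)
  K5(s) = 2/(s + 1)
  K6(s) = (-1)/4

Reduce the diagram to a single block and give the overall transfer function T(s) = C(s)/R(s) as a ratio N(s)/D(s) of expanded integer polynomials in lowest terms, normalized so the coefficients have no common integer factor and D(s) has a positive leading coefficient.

[1] reduce the parallel group K2, K3, K4, K5, K6 gives (8*s^4 - s^3 - 52*s^2 + 3*s + 30)/(4*s^3 + 8*s^2 - 4*s - 8)
[2] multiply K1, (K2+K3+K4+K5+K6) (series) - this is the overall T(s), already in the required normalized form

Answer: (-24*s^4 + 3*s^3 + 156*s^2 - 9*s - 90)/(8*s^4 + 24*s^3 + 8*s^2 - 24*s - 16)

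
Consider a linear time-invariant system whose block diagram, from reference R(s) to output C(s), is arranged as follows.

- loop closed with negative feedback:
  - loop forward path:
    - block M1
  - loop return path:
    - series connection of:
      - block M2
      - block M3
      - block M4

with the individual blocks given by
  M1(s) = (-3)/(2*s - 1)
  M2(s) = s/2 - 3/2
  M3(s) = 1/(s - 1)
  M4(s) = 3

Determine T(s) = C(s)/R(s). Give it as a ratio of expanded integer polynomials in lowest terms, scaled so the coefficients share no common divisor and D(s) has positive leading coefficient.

The answer is (6 - 6*s)/(4*s^2 - 15*s + 29).

Reasoning:
Step 1 - reduce the series chain M2, M3, M4, giving (3*s - 9)/(2*s - 2)
Step 2 - collapse the loop (M1 forward, (M2*M3*M4) return); the result is T(s) itself (integer coefficients, no common factor, positive leading denominator coefficient)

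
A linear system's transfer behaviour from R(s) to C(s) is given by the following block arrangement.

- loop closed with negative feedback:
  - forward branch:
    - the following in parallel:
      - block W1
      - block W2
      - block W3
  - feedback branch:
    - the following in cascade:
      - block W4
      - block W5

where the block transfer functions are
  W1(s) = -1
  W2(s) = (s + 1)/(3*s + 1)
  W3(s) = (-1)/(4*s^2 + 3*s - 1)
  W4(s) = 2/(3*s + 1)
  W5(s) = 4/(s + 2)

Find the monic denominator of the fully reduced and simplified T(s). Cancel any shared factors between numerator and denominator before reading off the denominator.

1. add W1, W2, W3 (parallel) gives (-8*s^3 - 6*s^2 - s - 1)/(12*s^3 + 13*s^2 - 1)
2. series reduction of W4, W5 gives 8/(3*s^2 + 7*s + 2)
3. close the feedback loop around (W1+W2+W3), (W4*W5) gives (-24*s^5 - 74*s^4 - 61*s^3 - 22*s^2 - 9*s - 2)/(36*s^5 + 123*s^4 + 51*s^3 - 25*s^2 - 15*s - 10)
T(s) is the step-3 result (common factors already cancelled). Leading coefficient of the denominator: 36. Divide through by 36 for the monic polynomial.

Final answer: s^5 + 41*s^4/12 + 17*s^3/12 - 25*s^2/36 - 5*s/12 - 5/18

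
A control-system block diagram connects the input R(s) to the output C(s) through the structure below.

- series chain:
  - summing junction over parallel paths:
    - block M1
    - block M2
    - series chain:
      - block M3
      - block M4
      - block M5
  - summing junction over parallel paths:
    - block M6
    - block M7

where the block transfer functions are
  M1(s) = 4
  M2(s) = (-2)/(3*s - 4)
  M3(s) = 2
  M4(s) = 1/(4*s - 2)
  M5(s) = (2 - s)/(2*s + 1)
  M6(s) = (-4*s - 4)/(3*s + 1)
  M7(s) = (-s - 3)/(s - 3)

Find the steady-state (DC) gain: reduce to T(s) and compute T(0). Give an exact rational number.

Reducing step by step:

1. cascade M3, M4, M5 = (2 - s)/(4*s^2 - 1)
2. reduce the parallel group M1, M2, (M3*M4*M5) = (48*s^3 - 75*s^2 - 2*s + 10)/(12*s^3 - 16*s^2 - 3*s + 4)
3. combine M6, M7 in parallel = (-7*s^2 - 2*s + 9)/(3*s^2 - 8*s - 3)
4. multiply (M1+M2+(M3*M4*M5)), (M6+M7) (series) = (-336*s^5 + 429*s^4 + 596*s^3 - 741*s^2 - 38*s + 90)/(36*s^5 - 144*s^4 + 83*s^3 + 84*s^2 - 23*s - 12)
The step-4 result is T(s). Setting s = 0: T(0) = 90/(-12) = -15/2.

Answer: -15/2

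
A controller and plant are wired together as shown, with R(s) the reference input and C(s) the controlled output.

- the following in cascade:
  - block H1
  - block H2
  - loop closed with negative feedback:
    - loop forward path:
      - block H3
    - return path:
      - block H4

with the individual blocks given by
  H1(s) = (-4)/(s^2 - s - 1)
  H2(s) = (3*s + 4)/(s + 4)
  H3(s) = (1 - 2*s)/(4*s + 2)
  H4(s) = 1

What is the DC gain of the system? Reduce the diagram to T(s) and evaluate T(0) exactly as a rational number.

Step 1 - reduce the feedback loop with forward H3 and return H4 = (1 - 2*s)/(2*s + 3)
Step 2 - series reduction of H1, H2, [H3/(1+H3*H4)] = (24*s^2 + 20*s - 16)/(2*s^4 + 9*s^3 - s^2 - 23*s - 12)
DC gain: substitute s = 0 into T(s) from step 2: T(0) = -16/(-12) = 4/3.

Answer: 4/3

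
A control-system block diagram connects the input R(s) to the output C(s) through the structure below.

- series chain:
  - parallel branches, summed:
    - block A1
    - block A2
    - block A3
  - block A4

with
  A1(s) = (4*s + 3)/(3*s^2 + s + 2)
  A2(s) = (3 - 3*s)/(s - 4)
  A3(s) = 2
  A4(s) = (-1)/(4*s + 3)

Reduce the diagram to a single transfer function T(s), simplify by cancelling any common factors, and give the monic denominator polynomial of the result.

Reducing step by step:

Step 1: sum the parallel branches A1, A2, A3 -> (-3*s^3 - 12*s^2 - 20*s - 22)/(3*s^3 - 11*s^2 - 2*s - 8)
Step 2: multiply (A1+A2+A3), A4 (series) -> (3*s^3 + 12*s^2 + 20*s + 22)/(12*s^4 - 35*s^3 - 41*s^2 - 38*s - 24)
The result of step 2 is T(s) in lowest terms. Its denominator has leading coefficient 12; dividing the denominator through by 12 makes it monic.

Answer: s^4 - 35*s^3/12 - 41*s^2/12 - 19*s/6 - 2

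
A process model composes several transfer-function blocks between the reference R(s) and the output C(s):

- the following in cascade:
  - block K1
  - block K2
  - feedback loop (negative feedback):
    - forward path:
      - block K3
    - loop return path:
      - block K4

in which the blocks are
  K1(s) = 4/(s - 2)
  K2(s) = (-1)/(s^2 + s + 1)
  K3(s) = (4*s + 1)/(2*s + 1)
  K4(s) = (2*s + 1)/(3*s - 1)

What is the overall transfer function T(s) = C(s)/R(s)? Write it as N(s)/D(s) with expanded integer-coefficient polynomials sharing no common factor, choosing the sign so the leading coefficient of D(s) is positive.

Step 1 - reduce the feedback loop with forward K3 and return K4 = (12*s^2 - s - 1)/(14*s^2 + 7*s)
Step 2 - series reduction of K1, K2, [K3/(1+K3*K4)]: this yields T(s), and no further normalization is needed

Hence the answer: (-48*s^2 + 4*s + 4)/(14*s^5 - 7*s^4 - 21*s^3 - 35*s^2 - 14*s)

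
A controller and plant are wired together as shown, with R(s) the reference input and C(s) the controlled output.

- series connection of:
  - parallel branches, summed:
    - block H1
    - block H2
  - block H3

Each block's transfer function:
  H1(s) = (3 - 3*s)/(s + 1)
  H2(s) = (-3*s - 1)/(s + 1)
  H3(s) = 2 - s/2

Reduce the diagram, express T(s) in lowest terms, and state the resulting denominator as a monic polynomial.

(1) add H1, H2 (parallel) -> (2 - 6*s)/(s + 1)
(2) series reduction of (H1+H2), H3 -> (3*s^2 - 13*s + 4)/(s + 1)
No further cancellation is possible in the step-2 result, so that is T(s). Its denominator is already monic.

Answer: s + 1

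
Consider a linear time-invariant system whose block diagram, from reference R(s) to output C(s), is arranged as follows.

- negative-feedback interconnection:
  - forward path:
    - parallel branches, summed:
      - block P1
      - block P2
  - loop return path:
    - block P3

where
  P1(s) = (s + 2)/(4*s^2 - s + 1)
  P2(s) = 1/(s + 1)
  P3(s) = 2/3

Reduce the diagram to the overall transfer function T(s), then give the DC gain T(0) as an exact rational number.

Reducing step by step:

Step 1. reduce the parallel group P1, P2: (5*s^2 + 2*s + 3)/(4*s^3 + 3*s^2 + 1)
Step 2. feedback reduction of (P1+P2), P3: (15*s^2 + 6*s + 9)/(12*s^3 + 19*s^2 + 4*s + 9)
That last expression is T(s); at s = 0 only the constant terms survive, so T(0) = 9/9 = 1.

Answer: 1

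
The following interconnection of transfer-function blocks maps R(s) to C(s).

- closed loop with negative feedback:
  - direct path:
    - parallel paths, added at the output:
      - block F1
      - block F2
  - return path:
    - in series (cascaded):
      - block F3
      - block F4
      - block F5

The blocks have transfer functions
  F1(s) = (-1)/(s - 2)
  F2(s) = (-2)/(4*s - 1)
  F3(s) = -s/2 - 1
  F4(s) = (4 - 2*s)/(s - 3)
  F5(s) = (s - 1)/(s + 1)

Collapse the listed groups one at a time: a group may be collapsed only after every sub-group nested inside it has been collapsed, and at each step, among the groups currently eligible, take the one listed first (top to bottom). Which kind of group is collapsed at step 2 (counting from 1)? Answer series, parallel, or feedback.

(1) parallel reduction of F1, F2
(2) multiply F3, F4, F5 (series)
(3) apply the feedback formula to (F1+F2), (F3*F4*F5)
Step 2 collapses a series group.

Therefore the answer is series.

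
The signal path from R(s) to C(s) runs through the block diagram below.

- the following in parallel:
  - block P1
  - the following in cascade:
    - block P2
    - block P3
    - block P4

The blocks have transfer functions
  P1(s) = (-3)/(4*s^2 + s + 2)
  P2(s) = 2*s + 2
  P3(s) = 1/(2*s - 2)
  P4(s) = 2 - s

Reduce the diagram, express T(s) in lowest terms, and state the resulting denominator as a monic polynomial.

Step 1: cascade P2, P3, P4; result (-s^2 + s + 2)/(s - 1)
Step 2: combine P1, (P2*P3*P4) in parallel; result (-4*s^4 + 3*s^3 + 7*s^2 + s + 7)/(4*s^3 - 3*s^2 + s - 2)
Step 2 gives the fully reduced T(s), with no common factor left to cancel. The denominator's leading coefficient is 4, so divide each of its coefficients by 4 to get the monic form.

Answer: s^3 - 3*s^2/4 + s/4 - 1/2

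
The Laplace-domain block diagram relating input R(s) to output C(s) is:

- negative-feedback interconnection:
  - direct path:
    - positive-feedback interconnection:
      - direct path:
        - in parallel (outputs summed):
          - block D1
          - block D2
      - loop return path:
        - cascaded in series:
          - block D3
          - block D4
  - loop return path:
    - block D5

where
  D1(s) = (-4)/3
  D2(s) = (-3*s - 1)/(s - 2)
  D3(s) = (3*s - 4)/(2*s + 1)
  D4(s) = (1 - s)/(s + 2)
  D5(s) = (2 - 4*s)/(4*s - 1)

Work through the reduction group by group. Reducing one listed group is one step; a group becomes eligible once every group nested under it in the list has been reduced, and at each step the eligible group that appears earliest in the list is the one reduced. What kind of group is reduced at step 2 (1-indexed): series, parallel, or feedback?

Step 1. parallel reduction of D1, D2
Step 2. series reduction of D3, D4
Step 3. feedback reduction of (D1+D2), (D3*D4)
Step 4. collapse the loop ([(D1+D2)/(1-(D1+D2)*(D3*D4))] forward, D5 return)
At step 2 the group reduced is series.

Answer: series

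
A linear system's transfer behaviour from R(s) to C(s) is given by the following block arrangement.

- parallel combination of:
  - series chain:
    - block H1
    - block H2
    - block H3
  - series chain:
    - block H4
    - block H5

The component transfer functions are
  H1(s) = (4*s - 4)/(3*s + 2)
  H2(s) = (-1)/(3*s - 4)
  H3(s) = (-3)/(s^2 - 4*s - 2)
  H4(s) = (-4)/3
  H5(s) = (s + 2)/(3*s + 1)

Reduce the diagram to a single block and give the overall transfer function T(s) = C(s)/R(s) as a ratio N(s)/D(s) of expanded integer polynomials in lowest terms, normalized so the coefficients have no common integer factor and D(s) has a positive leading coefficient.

(1) cascade H1, H2, H3: (12*s - 12)/(9*s^4 - 42*s^3 - 2*s^2 + 44*s + 16)
(2) multiply H4, H5 (series): (-4*s - 8)/(9*s + 3)
(3) sum the parallel branches (H1*H2*H3), (H4*H5) - this is the overall T(s), already in the required normalized form

Hence the answer: (-36*s^5 + 96*s^4 + 344*s^3 - 52*s^2 - 488*s - 164)/(81*s^5 - 351*s^4 - 144*s^3 + 390*s^2 + 276*s + 48)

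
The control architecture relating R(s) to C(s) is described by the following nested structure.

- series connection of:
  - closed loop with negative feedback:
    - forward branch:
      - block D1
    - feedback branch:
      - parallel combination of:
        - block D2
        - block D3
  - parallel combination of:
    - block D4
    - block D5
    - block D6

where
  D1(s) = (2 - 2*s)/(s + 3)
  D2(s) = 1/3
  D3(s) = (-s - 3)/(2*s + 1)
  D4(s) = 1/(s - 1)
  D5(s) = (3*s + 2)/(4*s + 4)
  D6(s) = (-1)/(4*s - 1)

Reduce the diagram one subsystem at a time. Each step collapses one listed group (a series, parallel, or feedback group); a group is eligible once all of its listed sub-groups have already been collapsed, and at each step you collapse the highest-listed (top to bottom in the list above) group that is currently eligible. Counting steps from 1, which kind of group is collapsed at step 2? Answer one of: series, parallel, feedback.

Answer: feedback

Working:
1. combine D2, D3 in parallel
2. collapse the loop (D1 forward, (D2+D3) return)
3. reduce the parallel group D4, D5, D6
4. reduce the series chain [D1/(1+D1*(D2+D3))], (D4+D5+D6)
So the answer for step 2 is feedback.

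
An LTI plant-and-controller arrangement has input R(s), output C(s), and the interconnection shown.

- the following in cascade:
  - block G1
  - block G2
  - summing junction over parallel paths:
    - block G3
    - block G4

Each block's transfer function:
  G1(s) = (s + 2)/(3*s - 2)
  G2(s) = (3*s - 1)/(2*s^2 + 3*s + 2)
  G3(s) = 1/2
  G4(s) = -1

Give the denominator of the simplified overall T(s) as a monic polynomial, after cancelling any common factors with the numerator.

First reduce the diagram to T(s).

Step 1. add G3, G4 (parallel): (-1)/2
Step 2. multiply G1, G2, (G3+G4) (series): (-3*s^2 - 5*s + 2)/(12*s^3 + 10*s^2 - 8)
The result of step 2 is T(s) in lowest terms. Its denominator has leading coefficient 12; dividing the denominator through by 12 makes it monic.

Answer: s^3 + 5*s^2/6 - 2/3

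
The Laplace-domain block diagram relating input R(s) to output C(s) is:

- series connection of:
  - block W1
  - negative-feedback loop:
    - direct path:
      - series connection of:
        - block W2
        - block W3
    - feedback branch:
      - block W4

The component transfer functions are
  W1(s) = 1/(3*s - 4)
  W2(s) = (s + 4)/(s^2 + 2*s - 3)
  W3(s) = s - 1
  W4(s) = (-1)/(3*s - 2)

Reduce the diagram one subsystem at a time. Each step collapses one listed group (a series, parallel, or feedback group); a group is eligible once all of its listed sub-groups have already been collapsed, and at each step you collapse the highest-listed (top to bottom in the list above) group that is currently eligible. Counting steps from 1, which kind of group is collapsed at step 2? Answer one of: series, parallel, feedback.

Reducing step by step:

1. multiply W2, W3 (series)
2. feedback reduction of (W2*W3), W4
3. multiply W1, [(W2*W3)/(1+(W2*W3)*W4)] (series)
Step 2 collapses a feedback group.

Answer: feedback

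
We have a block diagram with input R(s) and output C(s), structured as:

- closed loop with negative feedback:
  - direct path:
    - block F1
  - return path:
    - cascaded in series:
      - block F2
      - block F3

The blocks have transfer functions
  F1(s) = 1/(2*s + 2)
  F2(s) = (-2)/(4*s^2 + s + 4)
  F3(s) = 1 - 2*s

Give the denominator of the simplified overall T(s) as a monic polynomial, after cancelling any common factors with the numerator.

Step 1: multiply F2, F3 (series) -> (4*s - 2)/(4*s^2 + s + 4)
Step 2: feedback reduction of F1, (F2*F3) -> (4*s^2 + s + 4)/(8*s^3 + 10*s^2 + 14*s + 6)
Step 2 gives the fully reduced T(s), with no common factor left to cancel. The denominator's leading coefficient is 8, so divide each of its coefficients by 8 to get the monic form.

Answer: s^3 + 5*s^2/4 + 7*s/4 + 3/4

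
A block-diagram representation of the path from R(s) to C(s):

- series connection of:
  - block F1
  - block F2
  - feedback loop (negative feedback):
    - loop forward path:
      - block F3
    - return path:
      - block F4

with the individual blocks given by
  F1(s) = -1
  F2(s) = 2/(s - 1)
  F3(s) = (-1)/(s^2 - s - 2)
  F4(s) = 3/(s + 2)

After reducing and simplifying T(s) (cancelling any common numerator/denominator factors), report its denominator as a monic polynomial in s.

Step 1. collapse the loop (F3 forward, F4 return); result (-s - 2)/(s^3 + s^2 - 4*s - 7)
Step 2. cascade F1, F2, [F3/(1+F3*F4)]; result (2*s + 4)/(s^4 - 5*s^2 - 3*s + 7)
The result of step 2 is T(s) in lowest terms. Its denominator already has leading coefficient 1, so it is monic as it stands.

Final answer: s^4 - 5*s^2 - 3*s + 7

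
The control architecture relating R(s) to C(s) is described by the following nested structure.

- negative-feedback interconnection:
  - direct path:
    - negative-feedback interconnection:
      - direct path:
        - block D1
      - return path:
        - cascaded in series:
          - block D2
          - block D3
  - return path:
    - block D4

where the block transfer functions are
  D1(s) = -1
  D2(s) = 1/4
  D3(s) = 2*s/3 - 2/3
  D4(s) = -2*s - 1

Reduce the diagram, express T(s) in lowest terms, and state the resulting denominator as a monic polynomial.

Step 1: reduce the series chain D2, D3 -> s/6 - 1/6
Step 2: apply the feedback formula to D1, (D2*D3) -> 6/(s - 7)
Step 3: feedback reduction of [D1/(1+D1*(D2*D3))], D4 -> (-6)/(11*s + 13)
The result of step 3 is T(s) in lowest terms. Its denominator has leading coefficient 11; dividing the denominator through by 11 makes it monic.

Hence the answer: s + 13/11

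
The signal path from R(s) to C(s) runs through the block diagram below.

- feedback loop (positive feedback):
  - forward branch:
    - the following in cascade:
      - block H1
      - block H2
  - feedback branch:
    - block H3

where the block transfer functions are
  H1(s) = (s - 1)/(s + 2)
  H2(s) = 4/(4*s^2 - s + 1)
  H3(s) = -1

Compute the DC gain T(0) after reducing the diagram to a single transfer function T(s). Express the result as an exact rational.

1. multiply H1, H2 (series) gives (4*s - 4)/(4*s^3 + 7*s^2 - s + 2)
2. reduce the feedback loop with forward (H1*H2) and return H3 gives (4*s - 4)/(4*s^3 + 7*s^2 + 3*s - 2)
That last expression is T(s); at s = 0 only the constant terms survive, so T(0) = -4/(-2) = 2.

Answer: 2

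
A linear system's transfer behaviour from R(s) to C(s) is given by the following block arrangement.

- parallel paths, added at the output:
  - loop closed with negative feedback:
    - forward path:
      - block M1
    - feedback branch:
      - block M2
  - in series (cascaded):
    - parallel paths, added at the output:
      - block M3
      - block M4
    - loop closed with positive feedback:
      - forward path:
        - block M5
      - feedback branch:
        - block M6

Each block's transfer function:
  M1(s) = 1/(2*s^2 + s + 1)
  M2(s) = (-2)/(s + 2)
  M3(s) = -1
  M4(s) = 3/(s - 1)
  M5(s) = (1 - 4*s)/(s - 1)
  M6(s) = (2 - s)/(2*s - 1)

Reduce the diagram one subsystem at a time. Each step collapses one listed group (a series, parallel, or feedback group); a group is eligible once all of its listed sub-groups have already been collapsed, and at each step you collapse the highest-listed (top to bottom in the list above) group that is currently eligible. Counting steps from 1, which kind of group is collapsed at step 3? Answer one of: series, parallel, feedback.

The answer is feedback.

Reasoning:
Step 1 - feedback reduction of M1, M2
Step 2 - reduce the parallel group M3, M4
Step 3 - reduce the feedback loop with forward M5 and return M6
Step 4 - series reduction of (M3+M4), [M5/(1-M5*M6)]
Step 5 - sum the parallel branches [M1/(1+M1*M2)], ((M3+M4)*[M5/(1-M5*M6)])
Step 3 collapses a feedback group.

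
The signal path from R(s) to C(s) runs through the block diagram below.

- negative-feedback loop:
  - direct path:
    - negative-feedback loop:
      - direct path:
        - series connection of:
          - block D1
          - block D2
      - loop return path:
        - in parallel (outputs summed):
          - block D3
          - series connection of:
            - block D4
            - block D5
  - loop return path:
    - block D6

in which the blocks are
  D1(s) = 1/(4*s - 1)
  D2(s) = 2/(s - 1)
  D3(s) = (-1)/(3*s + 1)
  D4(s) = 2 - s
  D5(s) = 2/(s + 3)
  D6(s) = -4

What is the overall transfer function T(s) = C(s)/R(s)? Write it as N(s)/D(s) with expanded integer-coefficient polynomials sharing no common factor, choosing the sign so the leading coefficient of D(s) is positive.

First reduce the diagram to T(s).

1. cascade D1, D2 -> 2/(4*s^2 - 5*s + 1)
2. multiply D4, D5 (series) -> (4 - 2*s)/(s + 3)
3. parallel reduction of D3, (D4*D5) -> (-6*s^2 + 9*s + 1)/(3*s^2 + 10*s + 3)
4. collapse the loop ((D1*D2) forward, (D3+(D4*D5)) return) -> (6*s^2 + 20*s + 6)/(12*s^4 + 25*s^3 - 47*s^2 + 13*s + 5)
5. feedback reduction of [(D1*D2)/(1+(D1*D2)*(D3+(D4*D5)))], D6, giving the overall T(s)

Answer: (6*s^2 + 20*s + 6)/(12*s^4 + 25*s^3 - 71*s^2 - 67*s - 19)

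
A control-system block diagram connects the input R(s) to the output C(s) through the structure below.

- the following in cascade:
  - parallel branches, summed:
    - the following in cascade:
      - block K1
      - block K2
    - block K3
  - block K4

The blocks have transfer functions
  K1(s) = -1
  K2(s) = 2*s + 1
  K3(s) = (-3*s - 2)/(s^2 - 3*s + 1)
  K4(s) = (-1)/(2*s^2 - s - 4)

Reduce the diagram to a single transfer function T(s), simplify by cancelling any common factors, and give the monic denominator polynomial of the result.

First reduce the diagram to T(s).

Step 1 - combine K1, K2 in series; result -2*s - 1
Step 2 - reduce the parallel group (K1*K2), K3; result (-2*s^3 + 5*s^2 - 2*s - 3)/(s^2 - 3*s + 1)
Step 3 - reduce the series chain ((K1*K2)+K3), K4; result (2*s^3 - 5*s^2 + 2*s + 3)/(2*s^4 - 7*s^3 + s^2 + 11*s - 4)
No further cancellation is possible in the step-3 result, so that is T(s). Its denominator becomes monic after dividing by the leading coefficient 2.

Answer: s^4 - 7*s^3/2 + s^2/2 + 11*s/2 - 2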